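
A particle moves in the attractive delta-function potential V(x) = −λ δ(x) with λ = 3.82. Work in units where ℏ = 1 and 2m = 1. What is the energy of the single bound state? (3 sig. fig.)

E = -3.65

For x ≠ 0 the bound state is ψ ∝ e^{−κ|x|}; integrating the TISE across the delta gives the cusp condition 2κ = 2mλ/ℏ², so κ = 1.910.
Then E = −ℏ²κ²/(2m) = −mλ²/(2ℏ²) = -3.648.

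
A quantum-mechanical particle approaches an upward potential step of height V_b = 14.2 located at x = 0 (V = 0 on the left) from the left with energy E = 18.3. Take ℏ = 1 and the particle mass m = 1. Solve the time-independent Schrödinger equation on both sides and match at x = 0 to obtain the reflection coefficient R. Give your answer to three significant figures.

R = 0.128

The wavenumbers are k₁ = √(2mE)/ℏ = 6.050 on the left and k₂ = √(2m(E − V_b))/ℏ = 2.864 on the right.
Matching ψ and ψ′ at x = 0 gives r = (k₁ − k₂)/(k₁ + k₂), so R = r² = 0.1278 and T = 1 − R = 0.8722.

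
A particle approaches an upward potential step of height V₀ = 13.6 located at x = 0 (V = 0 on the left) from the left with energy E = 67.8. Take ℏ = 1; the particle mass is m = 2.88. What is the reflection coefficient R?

R = 0.00313

The wavenumbers are k₁ = √(2mE)/ℏ = 19.76 on the left and k₂ = √(2m(E − V₀))/ℏ = 17.67 on the right.
Matching ψ and ψ′ at x = 0 gives r = (k₁ − k₂)/(k₁ + k₂), so R = r² = 0.003126 and T = 1 − R = 0.9969.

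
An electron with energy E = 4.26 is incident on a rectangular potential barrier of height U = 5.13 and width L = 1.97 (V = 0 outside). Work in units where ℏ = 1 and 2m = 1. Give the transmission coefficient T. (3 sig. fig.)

T = 0.0567

E < U: inside the barrier ψ ∝ e^{±κx} with κ = √(2m(U − E))/ℏ = 0.9327.
κL = 1.837, sinh(κL) = 3.061.
Matching ψ, ψ′ at both faces gives T = [1 + U² sinh²(κL) / (4E(U − E))]⁻¹ = 1/17.63 = 0.0567.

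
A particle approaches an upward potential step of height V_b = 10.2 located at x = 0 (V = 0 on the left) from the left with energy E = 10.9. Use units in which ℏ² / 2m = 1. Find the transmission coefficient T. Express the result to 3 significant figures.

On each side the TISE gives plane waves with k = √(2m(E − V))/ℏ: k₁ = √(2·½·10.9) = 3.302, k₂ = √(2·½·0.7) = 0.8367.
Matching ψ and ψ′ at x = 0 gives r = (k₁ − k₂)/(k₁ + k₂), so R = r² = 0.3548 and T = 1 − R = 0.6452.

T = 0.645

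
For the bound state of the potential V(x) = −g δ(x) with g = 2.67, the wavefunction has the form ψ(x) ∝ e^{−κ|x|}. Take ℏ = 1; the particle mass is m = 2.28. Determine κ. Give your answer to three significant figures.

Integrating the TISE across x = 0 gives the cusp condition ψ'(0⁺) − ψ'(0⁻) = −(2mg/ℏ²)ψ(0).
With ψ ∝ e^{−κ|x|} this yields −2κ = −2mg/ℏ², so κ = mg/ℏ² = 6.088.

κ = 6.09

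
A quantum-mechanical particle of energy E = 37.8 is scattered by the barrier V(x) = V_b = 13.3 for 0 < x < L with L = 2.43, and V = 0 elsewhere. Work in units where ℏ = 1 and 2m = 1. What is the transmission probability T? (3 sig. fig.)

Above the barrier the interior wavenumber is k₂ = √(2m(E − V_b))/ℏ = 4.950, giving phase k₂L = 12.03.
Matching at both interfaces gives T⁻¹ = 1 + V_b² sin²(k₂L) / [4E(E − V_b)] = 1.013, hence T = 0.988.

T = 0.988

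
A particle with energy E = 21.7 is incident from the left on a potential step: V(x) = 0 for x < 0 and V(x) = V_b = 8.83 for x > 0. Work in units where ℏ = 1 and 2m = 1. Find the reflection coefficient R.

R = 0.0169

On each side the TISE gives plane waves with k = √(2m(E − V))/ℏ: k₁ = √(2·½·21.7) = 4.658, k₂ = √(2·½·12.87) = 3.587.
Continuity of ψ and ψ′ at the step yields the reflection amplitude r = (k₁ − k₂)/(k₁ + k₂) = 0.1299; thus R = |r|² = 0.01687, T = 0.9831.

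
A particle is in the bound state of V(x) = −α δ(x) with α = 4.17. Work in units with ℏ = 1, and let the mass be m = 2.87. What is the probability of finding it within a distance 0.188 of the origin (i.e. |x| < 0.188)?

The normalised bound state is ψ = √κ e^{−κ|x|} with κ = mα/ℏ² = 11.97.
P(|x| < d) = ∫_{−d}^{d} κ e^{−2κ|x|} dx = 1 − e^{−2κd} = 1 − e^{−4.500} = 0.9889.

P = 0.989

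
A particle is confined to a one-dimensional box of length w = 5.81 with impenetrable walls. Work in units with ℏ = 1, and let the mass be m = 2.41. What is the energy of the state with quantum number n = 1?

E = 0.0607

The infinite-well eigenfunctions ψ_n = √(2/w) sin(nπx/w) vanish at both walls, giving E_n = n²π²ℏ²/(2mw²).
E_1 = 1² × π² / (2 × 2.41 × 5.81²) = 0.06066.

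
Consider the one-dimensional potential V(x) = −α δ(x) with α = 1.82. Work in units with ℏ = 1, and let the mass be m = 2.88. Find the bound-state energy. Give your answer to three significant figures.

E = -4.77

The bound state is ψ(x) = √κ e^{−κ|x|}. The derivative jump ψ'(0⁺) − ψ'(0⁻) = −(2mα/ℏ²)ψ(0) fixes κ = mα/ℏ² = 5.242.
Then E = −ℏ²κ²/(2m) = −mα²/(2ℏ²) = -4.770.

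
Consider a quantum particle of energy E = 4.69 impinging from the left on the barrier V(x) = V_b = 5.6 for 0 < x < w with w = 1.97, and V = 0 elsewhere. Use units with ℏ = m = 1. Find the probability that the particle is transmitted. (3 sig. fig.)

Since E < V_b the interior solution is evanescent with decay constant κ = √(2m(V_b − E))/ℏ = 1.349.
κw = 2.658, sinh(κw) = 7.096.
The exact tunnelling result is T⁻¹ = 1 + V_b² sinh²(κw) / [4E(V_b − E)] = 93.51, so T = 0.0107.

T = 0.0107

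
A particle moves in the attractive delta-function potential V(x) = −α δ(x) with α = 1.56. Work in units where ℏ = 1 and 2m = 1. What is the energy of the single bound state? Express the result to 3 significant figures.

E = -0.608

The bound state is ψ(x) = √κ e^{−κ|x|}. The derivative jump ψ'(0⁺) − ψ'(0⁻) = −(2mα/ℏ²)ψ(0) fixes κ = mα/ℏ² = 0.7800.
Then E = −ℏ²κ²/(2m) = −mα²/(2ℏ²) = -0.6084.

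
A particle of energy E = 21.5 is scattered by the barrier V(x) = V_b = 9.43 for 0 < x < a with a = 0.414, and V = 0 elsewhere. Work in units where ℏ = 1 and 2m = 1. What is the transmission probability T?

Above the barrier the interior wavenumber is k₂ = √(2m(E − V_b))/ℏ = 3.474, giving phase k₂a = 1.438.
T = [1 + V_b² sin²(k₂a) / (4E(E − V_b))]⁻¹ = 1/1.084 = 0.922.

T = 0.922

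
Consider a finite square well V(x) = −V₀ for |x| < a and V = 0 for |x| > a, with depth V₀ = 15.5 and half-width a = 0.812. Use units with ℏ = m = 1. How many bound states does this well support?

N = 3

The dimensionless depth is z₀ = a√(2mV₀)/ℏ = 0.812 × √(31.00) = 4.521.
A new bound state (alternating even/odd) appears each time z₀ passes a multiple of π/2, so N = ⌊2z₀/π⌋ + 1 = ⌊2.878⌋ + 1 = 3.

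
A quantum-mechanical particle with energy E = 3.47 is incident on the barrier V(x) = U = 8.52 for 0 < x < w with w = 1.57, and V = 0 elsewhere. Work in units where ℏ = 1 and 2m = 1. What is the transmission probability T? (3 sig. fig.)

T = 0.00332

Since E < U the interior solution is evanescent with decay constant κ = √(2m(U − E))/ℏ = 2.247.
κw = 3.528, sinh(κw) = 17.02.
The exact tunnelling result is T⁻¹ = 1 + U² sinh²(κw) / [4E(U − E)] = 300.8, so T = 0.00332.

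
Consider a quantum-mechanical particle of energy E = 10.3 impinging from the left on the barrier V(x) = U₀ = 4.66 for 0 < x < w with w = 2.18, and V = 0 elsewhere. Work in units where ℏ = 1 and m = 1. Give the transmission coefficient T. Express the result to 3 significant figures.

E > U₀: inside the barrier k₂ = √(2m(E − U₀))/ℏ = 3.359, k₂w = 7.322.
T = [1 + U₀² sin²(k₂w) / (4E(E − U₀))]⁻¹ = 1/1.069 = 0.935.

T = 0.935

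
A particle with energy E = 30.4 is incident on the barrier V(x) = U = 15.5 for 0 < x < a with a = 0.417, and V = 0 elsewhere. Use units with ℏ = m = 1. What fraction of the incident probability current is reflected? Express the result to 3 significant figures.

E > U: inside the barrier k₂ = √(2m(E − U))/ℏ = 5.459, k₂a = 2.276.
Matching at both interfaces gives T⁻¹ = 1 + U² sin²(k₂a) / [4E(E − U)] = 1.077, hence T = 0.929.
R = 1 − T = 0.0714.

R = 0.0714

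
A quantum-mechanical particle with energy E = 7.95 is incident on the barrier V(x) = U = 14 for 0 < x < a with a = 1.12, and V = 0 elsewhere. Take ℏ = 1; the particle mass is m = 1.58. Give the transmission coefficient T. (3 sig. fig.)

T = 0.000219

Since E < U the interior solution is evanescent with decay constant κ = √(2m(U − E))/ℏ = 4.372.
κa = 4.897, sinh(κa) = 66.95.
Matching ψ, ψ′ at both faces gives T = [1 + U² sinh²(κa) / (4E(U − E))]⁻¹ = 1/4567 = 0.000219.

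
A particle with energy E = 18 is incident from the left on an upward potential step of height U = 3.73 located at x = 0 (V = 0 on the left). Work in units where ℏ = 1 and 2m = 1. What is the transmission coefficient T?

The wavenumbers are k₁ = √(2mE)/ℏ = 4.243 on the left and k₂ = √(2m(E − U))/ℏ = 3.778 on the right.
Continuity of ψ and ψ′ at the step yields the reflection amplitude r = (k₁ − k₂)/(k₁ + k₂) = 0.05799; thus R = |r|² = 0.003363, T = 0.9966.

T = 0.997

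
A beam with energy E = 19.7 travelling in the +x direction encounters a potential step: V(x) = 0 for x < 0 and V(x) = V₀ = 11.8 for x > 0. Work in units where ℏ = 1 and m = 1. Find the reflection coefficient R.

R = 0.0504

On each side the TISE gives plane waves with k = √(2m(E − V))/ℏ: k₁ = √(2·1·19.7) = 6.277, k₂ = √(2·1·7.9) = 3.975.
Matching ψ and ψ′ at x = 0 gives r = (k₁ − k₂)/(k₁ + k₂), so R = r² = 0.05042 and T = 1 − R = 0.9496.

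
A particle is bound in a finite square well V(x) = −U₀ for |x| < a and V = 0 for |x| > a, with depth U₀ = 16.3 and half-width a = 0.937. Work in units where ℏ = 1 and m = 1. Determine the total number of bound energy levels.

N = 4

The dimensionless depth is z₀ = a√(2mU₀)/ℏ = 0.937 × √(32.60) = 5.350.
The even/odd transcendental equations gain one root per π/2 in z₀, giving N = 1 + ⌊2z₀/π⌋ = 1 + ⌊3.406⌋ = 4.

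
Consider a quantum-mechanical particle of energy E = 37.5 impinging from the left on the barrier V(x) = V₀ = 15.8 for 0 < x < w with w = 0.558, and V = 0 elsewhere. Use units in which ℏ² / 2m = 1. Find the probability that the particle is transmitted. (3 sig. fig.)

T = 0.980

Above the barrier the interior wavenumber is k₂ = √(2m(E − V₀))/ℏ = 4.658, giving phase k₂w = 2.599.
T = [1 + V₀² sin²(k₂w) / (4E(E − V₀))]⁻¹ = 1/1.020 = 0.980.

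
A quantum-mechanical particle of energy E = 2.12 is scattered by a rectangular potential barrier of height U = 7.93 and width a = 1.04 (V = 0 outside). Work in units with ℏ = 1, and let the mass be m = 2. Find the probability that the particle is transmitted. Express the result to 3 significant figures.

Since E < U the interior solution is evanescent with decay constant κ = √(2m(U − E))/ℏ = 4.821.
κa = 5.014, sinh(κa) = 75.22.
Matching ψ, ψ′ at both faces gives T = [1 + U² sinh²(κa) / (4E(U − E))]⁻¹ = 1/7223 = 0.000138.

T = 0.000138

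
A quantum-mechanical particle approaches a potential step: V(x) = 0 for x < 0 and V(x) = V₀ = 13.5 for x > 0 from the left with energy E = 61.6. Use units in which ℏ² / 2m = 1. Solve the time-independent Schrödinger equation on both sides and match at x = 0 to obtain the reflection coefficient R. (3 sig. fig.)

The wavenumbers are k₁ = √(2mE)/ℏ = 7.849 on the left and k₂ = √(2m(E − V₀))/ℏ = 6.935 on the right.
Matching ψ and ψ′ at x = 0 gives r = (k₁ − k₂)/(k₁ + k₂), so R = r² = 0.003815 and T = 1 − R = 0.9962.

R = 0.00382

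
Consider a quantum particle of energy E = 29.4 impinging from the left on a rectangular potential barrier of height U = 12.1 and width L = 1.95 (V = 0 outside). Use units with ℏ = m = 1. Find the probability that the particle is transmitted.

Above the barrier the interior wavenumber is k₂ = √(2m(E − U))/ℏ = 5.882, giving phase k₂L = 11.47.
Matching at both interfaces gives T⁻¹ = 1 + U² sin²(k₂L) / [4E(E − U)] = 1.057, hence T = 0.946.

T = 0.946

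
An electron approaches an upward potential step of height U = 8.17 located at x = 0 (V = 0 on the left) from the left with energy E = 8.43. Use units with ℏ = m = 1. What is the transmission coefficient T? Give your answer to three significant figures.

The wavenumbers are k₁ = √(2mE)/ℏ = 4.106 on the left and k₂ = √(2m(E − U))/ℏ = 0.7211 on the right.
Continuity of ψ and ψ′ at the step yields the reflection amplitude r = (k₁ − k₂)/(k₁ + k₂) = 0.7012; thus R = |r|² = 0.4917, T = 0.5083.

T = 0.508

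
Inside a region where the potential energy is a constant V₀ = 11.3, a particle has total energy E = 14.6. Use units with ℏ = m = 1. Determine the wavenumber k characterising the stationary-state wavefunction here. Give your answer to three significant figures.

k = 2.57

With E > V₀ the solution is oscillatory, ψ ∝ e^{±ikx} with k = √(2m(E − V₀))/ℏ.
k = √(2 × 1 × 3.3) = 2.569.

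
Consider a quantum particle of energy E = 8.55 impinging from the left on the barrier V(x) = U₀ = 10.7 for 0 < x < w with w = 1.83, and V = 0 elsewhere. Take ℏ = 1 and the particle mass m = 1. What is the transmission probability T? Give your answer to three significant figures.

T = 0.00130

Since E < U₀ the interior solution is evanescent with decay constant κ = √(2m(U₀ − E))/ℏ = 2.074.
κw = 3.795, sinh(κw) = 22.22.
Matching ψ, ψ′ at both faces gives T = [1 + U₀² sinh²(κw) / (4E(U₀ − E))]⁻¹ = 1/769.9 = 0.00130.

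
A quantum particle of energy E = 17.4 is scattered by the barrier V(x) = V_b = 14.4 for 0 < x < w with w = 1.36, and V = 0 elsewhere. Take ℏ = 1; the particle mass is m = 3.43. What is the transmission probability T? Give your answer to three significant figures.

E > V_b: inside the barrier k₂ = √(2m(E − V_b))/ℏ = 4.537, k₂w = 6.170.
Matching at both interfaces gives T⁻¹ = 1 + V_b² sin²(k₂w) / [4E(E − V_b)] = 1.013, hence T = 0.987.

T = 0.987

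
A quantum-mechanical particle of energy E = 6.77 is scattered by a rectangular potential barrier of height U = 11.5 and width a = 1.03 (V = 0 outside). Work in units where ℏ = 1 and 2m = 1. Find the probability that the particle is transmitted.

T = 0.0430

Since E < U the interior solution is evanescent with decay constant κ = √(2m(U − E))/ℏ = 2.175.
κa = 2.240, sinh(κa) = 4.644.
The exact tunnelling result is T⁻¹ = 1 + U² sinh²(κa) / [4E(U − E)] = 23.27, so T = 0.0430.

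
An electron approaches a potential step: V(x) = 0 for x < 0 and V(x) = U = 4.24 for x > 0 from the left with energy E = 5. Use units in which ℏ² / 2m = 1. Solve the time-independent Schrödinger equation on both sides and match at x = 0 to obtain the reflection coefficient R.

R = 0.193

The wavenumbers are k₁ = √(2mE)/ℏ = 2.236 on the left and k₂ = √(2m(E − U))/ℏ = 0.8718 on the right.
Continuity of ψ and ψ′ at the step yields the reflection amplitude r = (k₁ − k₂)/(k₁ + k₂) = 0.4390; thus R = |r|² = 0.1927, T = 0.8073.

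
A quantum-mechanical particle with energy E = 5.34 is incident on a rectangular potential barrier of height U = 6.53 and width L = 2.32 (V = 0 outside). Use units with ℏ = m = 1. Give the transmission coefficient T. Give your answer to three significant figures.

T = 0.00186

E < U: inside the barrier ψ ∝ e^{±κx} with κ = √(2m(U − E))/ℏ = 1.543.
κL = 3.579, sinh(κL) = 17.91.
The exact tunnelling result is T⁻¹ = 1 + U² sinh²(κL) / [4E(U − E)] = 538.9, so T = 0.00186.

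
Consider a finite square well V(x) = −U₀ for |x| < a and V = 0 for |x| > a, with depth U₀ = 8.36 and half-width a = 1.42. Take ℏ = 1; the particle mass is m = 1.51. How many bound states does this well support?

The dimensionless depth is z₀ = a√(2mU₀)/ℏ = 1.42 × √(25.25) = 7.135.
The even/odd transcendental equations gain one root per π/2 in z₀, giving N = 1 + ⌊2z₀/π⌋ = 1 + ⌊4.542⌋ = 5.

N = 5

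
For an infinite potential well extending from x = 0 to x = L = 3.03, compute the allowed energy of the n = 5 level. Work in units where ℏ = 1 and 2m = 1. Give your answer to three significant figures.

E = 26.9

Requiring ψ(0) = ψ(L) = 0 quantises k = nπ/L, hence E_n = ℏ²k²/2m = n²π²ℏ²/(2mL²).
E_5 = 5² × π² / (2 × 0.5 × 3.03²) = 26.88.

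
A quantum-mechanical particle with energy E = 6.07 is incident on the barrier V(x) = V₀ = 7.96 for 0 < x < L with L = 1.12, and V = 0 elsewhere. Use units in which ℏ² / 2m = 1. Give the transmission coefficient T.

Since E < V₀ the interior solution is evanescent with decay constant κ = √(2m(V₀ − E))/ℏ = 1.375.
κL = 1.540, sinh(κL) = 2.224.
Matching ψ, ψ′ at both faces gives T = [1 + V₀² sinh²(κL) / (4E(V₀ − E))]⁻¹ = 1/7.832 = 0.128.

T = 0.128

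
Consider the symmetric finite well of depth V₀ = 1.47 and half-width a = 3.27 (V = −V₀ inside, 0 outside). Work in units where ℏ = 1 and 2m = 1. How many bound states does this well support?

N = 3

The dimensionless depth is z₀ = a√(2mV₀)/ℏ = 3.27 × √(1.470) = 3.965.
A new bound state (alternating even/odd) appears each time z₀ passes a multiple of π/2, so N = ⌊2z₀/π⌋ + 1 = ⌊2.524⌋ + 1 = 3.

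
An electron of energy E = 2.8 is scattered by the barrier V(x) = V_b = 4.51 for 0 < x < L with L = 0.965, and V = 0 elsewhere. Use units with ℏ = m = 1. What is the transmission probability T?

T = 0.101

E < V_b: inside the barrier ψ ∝ e^{±κx} with κ = √(2m(V_b − E))/ℏ = 1.849.
κL = 1.785, sinh(κL) = 2.895.
The exact tunnelling result is T⁻¹ = 1 + V_b² sinh²(κL) / [4E(V_b − E)] = 9.899, so T = 0.101.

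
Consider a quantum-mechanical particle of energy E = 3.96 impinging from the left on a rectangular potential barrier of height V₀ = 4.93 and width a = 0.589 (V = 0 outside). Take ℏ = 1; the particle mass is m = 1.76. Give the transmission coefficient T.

T = 0.267

E < V₀: inside the barrier ψ ∝ e^{±κx} with κ = √(2m(V₀ − E))/ℏ = 1.848.
κa = 1.088, sinh(κa) = 1.316.
The exact tunnelling result is T⁻¹ = 1 + V₀² sinh²(κa) / [4E(V₀ − E)] = 3.741, so T = 0.267.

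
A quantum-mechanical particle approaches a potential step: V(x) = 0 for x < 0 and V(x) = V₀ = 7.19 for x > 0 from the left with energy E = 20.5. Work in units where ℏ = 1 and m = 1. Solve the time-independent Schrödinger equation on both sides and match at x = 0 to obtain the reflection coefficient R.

The wavenumbers are k₁ = √(2mE)/ℏ = 6.403 on the left and k₂ = √(2m(E − V₀))/ℏ = 5.159 on the right.
Matching ψ and ψ′ at x = 0 gives r = (k₁ − k₂)/(k₁ + k₂), so R = r² = 0.01157 and T = 1 − R = 0.9884.

R = 0.0116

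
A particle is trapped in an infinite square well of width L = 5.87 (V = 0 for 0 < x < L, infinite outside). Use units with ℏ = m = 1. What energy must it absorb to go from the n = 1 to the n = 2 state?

ΔE = 0.430

E_n = n²π²ℏ²/(2mL²), so ΔE = (2² − 1²) π²ℏ²/(2mL²).
ΔE = 3 × π² / (2 × 1 × 5.87²) = 0.4296.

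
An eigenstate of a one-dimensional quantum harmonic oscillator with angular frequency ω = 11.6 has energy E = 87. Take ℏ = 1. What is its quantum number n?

E_n = ℏω(n + ½) ⇒ n = E/(ℏω) − ½ = 87/11.6 − 0.5 = 7.000 → n = 7.

n = 7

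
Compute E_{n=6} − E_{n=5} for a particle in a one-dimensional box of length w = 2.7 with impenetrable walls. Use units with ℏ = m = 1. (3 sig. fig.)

E_n = n²π²ℏ²/(2mw²), so ΔE = (6² − 5²) π²ℏ²/(2mw²).
ΔE = 11 × π² / (2 × 1 × 2.7²) = 7.446.

ΔE = 7.45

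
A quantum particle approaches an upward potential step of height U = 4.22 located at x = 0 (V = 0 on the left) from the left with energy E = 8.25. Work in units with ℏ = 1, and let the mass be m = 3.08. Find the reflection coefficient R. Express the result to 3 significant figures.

R = 0.0314

On each side the TISE gives plane waves with k = √(2m(E − V))/ℏ: k₁ = √(2·3.08·8.25) = 7.129, k₂ = √(2·3.08·4.03) = 4.982.
Matching ψ and ψ′ at x = 0 gives r = (k₁ − k₂)/(k₁ + k₂), so R = r² = 0.03141 and T = 1 − R = 0.9686.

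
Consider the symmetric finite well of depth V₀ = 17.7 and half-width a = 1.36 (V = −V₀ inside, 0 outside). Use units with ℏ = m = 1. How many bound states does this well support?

The dimensionless depth is z₀ = a√(2mV₀)/ℏ = 1.36 × √(35.40) = 8.092.
A new bound state (alternating even/odd) appears each time z₀ passes a multiple of π/2, so N = ⌊2z₀/π⌋ + 1 = ⌊5.151⌋ + 1 = 6.

N = 6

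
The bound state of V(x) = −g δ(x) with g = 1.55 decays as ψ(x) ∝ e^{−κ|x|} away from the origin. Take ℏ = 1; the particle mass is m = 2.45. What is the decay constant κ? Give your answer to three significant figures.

Integrate −(ℏ²/2m)ψ'' − gδ(x)ψ = Eψ from −ε to +ε: the ψ'' term gives ψ'(0⁺) − ψ'(0⁻) and the δ term gives −(2mg/ℏ²)ψ(0).
With ψ ∝ e^{−κ|x|} this yields −2κ = −2mg/ℏ², so κ = mg/ℏ² = 3.798.

κ = 3.80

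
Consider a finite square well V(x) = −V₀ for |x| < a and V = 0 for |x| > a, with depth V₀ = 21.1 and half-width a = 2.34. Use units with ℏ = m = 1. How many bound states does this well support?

The dimensionless depth is z₀ = a√(2mV₀)/ℏ = 2.34 × √(42.20) = 15.20.
The even/odd transcendental equations gain one root per π/2 in z₀, giving N = 1 + ⌊2z₀/π⌋ = 1 + ⌊9.677⌋ = 10.

N = 10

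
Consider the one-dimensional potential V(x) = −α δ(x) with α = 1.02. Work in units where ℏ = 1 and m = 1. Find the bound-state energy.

The bound state is ψ(x) = √κ e^{−κ|x|}. The derivative jump ψ'(0⁺) − ψ'(0⁻) = −(2mα/ℏ²)ψ(0) fixes κ = mα/ℏ² = 1.020.
Then E = −ℏ²κ²/(2m) = −mα²/(2ℏ²) = -0.5202.

E = -0.520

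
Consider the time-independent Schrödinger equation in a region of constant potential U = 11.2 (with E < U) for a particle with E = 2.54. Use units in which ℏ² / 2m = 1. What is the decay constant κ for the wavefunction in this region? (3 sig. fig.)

Since E < U the TISE in this region is ψ'' = κ²ψ with κ = √(2m(U − E))/ℏ.
κ = √(2 × 0.5 × 8.66) = 2.943.

κ = 2.94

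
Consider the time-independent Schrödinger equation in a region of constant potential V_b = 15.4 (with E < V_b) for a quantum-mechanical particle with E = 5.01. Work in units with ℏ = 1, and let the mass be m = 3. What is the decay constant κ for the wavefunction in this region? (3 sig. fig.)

Since E < V_b the TISE in this region is ψ'' = κ²ψ with κ = √(2m(V_b − E))/ℏ.
κ = √(2 × 3 × 10.39) = 7.896.

κ = 7.90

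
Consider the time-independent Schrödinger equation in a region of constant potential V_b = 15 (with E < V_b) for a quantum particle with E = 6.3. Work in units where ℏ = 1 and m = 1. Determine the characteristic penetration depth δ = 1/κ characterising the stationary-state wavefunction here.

δ = 0.240

Since E < V_b the TISE in this region is ψ'' = κ²ψ with κ = √(2m(V_b − E))/ℏ.
κ = √(2 × 1 × 8.7) = 4.171. The penetration depth is δ = 1/κ = 0.240.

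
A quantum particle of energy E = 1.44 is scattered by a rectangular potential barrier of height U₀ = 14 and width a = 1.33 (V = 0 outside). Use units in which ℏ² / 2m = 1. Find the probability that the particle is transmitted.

E < U₀: inside the barrier ψ ∝ e^{±κx} with κ = √(2m(U₀ − E))/ℏ = 3.544.
κa = 4.714, sinh(κa) = 55.72.
Matching ψ, ψ′ at both faces gives T = [1 + U₀² sinh²(κa) / (4E(U₀ − E))]⁻¹ = 1/8412 = 0.000119.

T = 0.000119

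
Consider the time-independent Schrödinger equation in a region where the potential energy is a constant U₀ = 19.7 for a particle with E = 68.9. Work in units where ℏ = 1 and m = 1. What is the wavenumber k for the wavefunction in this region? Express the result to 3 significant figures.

With E > U₀ the solution is oscillatory, ψ ∝ e^{±ikx} with k = √(2m(E − U₀))/ℏ.
k = √(2 × 1 × 49.2) = 9.920.

k = 9.92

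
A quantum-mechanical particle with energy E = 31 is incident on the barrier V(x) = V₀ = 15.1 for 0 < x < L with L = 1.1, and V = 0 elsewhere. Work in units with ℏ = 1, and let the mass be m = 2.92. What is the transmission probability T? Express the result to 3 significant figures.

T = 0.910

Above the barrier the interior wavenumber is k₂ = √(2m(E − V₀))/ℏ = 9.636, giving phase k₂L = 10.60.
T = [1 + V₀² sin²(k₂L) / (4E(E − V₀))]⁻¹ = 1/1.098 = 0.910.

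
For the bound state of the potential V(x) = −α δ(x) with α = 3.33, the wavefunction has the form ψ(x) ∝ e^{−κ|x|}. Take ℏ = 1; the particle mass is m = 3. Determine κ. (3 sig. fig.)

κ = 9.99

Integrating the TISE across x = 0 gives the cusp condition ψ'(0⁺) − ψ'(0⁻) = −(2mα/ℏ²)ψ(0).
With ψ ∝ e^{−κ|x|} this yields −2κ = −2mα/ℏ², so κ = mα/ℏ² = 9.990.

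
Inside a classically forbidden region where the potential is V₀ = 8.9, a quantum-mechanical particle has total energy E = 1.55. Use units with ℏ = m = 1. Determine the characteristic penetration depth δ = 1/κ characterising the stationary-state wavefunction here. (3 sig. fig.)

Since E < V₀ the TISE in this region is ψ'' = κ²ψ with κ = √(2m(V₀ − E))/ℏ.
κ = √(2 × 1 × 7.35) = 3.834. The penetration depth is δ = 1/κ = 0.261.

δ = 0.261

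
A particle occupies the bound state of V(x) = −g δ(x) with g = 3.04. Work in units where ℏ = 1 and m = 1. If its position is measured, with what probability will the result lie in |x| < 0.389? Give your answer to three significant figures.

P = 0.906

The normalised bound state is ψ = √κ e^{−κ|x|} with κ = mg/ℏ² = 3.040.
P(|x| < d) = ∫_{−d}^{d} κ e^{−2κ|x|} dx = 1 − e^{−2κd} = 1 − e^{−2.365} = 0.9061.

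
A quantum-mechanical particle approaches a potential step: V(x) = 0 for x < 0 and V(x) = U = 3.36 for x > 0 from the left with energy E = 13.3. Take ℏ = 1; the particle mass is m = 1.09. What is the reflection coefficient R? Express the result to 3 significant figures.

R = 0.00528

On each side the TISE gives plane waves with k = √(2m(E − V))/ℏ: k₁ = √(2·1.09·13.3) = 5.385, k₂ = √(2·1.09·9.94) = 4.655.
Matching ψ and ψ′ at x = 0 gives r = (k₁ − k₂)/(k₁ + k₂), so R = r² = 0.005281 and T = 1 − R = 0.9947.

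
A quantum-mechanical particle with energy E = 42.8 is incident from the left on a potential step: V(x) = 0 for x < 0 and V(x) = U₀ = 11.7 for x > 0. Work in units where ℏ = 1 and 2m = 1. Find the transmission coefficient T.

T = 0.994

The wavenumbers are k₁ = √(2mE)/ℏ = 6.542 on the left and k₂ = √(2m(E − U₀))/ℏ = 5.577 on the right.
Continuity of ψ and ψ′ at the step yields the reflection amplitude r = (k₁ − k₂)/(k₁ + k₂) = 0.07966; thus R = |r|² = 0.006346, T = 0.9937.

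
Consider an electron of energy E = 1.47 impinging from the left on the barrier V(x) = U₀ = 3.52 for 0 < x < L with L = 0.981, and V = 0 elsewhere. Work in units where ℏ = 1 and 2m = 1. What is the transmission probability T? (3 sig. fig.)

E < U₀: inside the barrier ψ ∝ e^{±κx} with κ = √(2m(U₀ − E))/ℏ = 1.432.
κL = 1.405, sinh(κL) = 1.914.
Matching ψ, ψ′ at both faces gives T = [1 + U₀² sinh²(κL) / (4E(U₀ − E))]⁻¹ = 1/4.766 = 0.210.

T = 0.210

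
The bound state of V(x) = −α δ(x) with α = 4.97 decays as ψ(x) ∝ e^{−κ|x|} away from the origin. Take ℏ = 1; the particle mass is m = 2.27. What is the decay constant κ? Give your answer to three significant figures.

κ = 11.3

Integrating the TISE across x = 0 gives the cusp condition ψ'(0⁺) − ψ'(0⁻) = −(2mα/ℏ²)ψ(0).
With ψ ∝ e^{−κ|x|} this yields −2κ = −2mα/ℏ², so κ = mα/ℏ² = 11.28.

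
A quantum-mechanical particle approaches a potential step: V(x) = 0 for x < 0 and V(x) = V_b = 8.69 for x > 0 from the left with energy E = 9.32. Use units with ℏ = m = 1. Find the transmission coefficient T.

The wavenumbers are k₁ = √(2mE)/ℏ = 4.317 on the left and k₂ = √(2m(E − V_b))/ℏ = 1.122 on the right.
Matching ψ and ψ′ at x = 0 gives r = (k₁ − k₂)/(k₁ + k₂), so R = r² = 0.3449 and T = 1 − R = 0.6551.

T = 0.655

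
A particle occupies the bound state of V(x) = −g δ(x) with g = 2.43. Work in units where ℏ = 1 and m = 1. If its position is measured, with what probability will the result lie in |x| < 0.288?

P = 0.753

The normalised bound state is ψ = √κ e^{−κ|x|} with κ = mg/ℏ² = 2.430.
P(|x| < d) = ∫_{−d}^{d} κ e^{−2κ|x|} dx = 1 − e^{−2κd} = 1 − e^{−1.400} = 0.7533.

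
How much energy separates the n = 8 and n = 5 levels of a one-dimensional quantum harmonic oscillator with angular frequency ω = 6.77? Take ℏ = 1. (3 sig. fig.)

ΔE = 20.3

E_n = ℏω(n + ½), so ΔE = (8 − 5) ℏω = 3 × 6.77 = 20.31.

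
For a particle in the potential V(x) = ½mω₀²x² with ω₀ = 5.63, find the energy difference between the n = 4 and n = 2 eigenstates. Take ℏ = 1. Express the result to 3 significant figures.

ΔE = 11.3

E_n = ℏω₀(n + ½), so ΔE = (4 − 2) ℏω₀ = 2 × 5.63 = 11.26.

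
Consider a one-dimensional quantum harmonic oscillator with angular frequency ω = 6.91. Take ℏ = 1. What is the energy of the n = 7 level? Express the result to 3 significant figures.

E = 51.8

The oscillator eigenvalues are E_n = ℏω(n + ½), so E_7 = 6.91 × 7.5 = 51.83.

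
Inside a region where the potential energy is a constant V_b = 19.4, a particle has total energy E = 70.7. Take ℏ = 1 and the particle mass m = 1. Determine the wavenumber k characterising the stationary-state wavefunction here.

With E > V_b the solution is oscillatory, ψ ∝ e^{±ikx} with k = √(2m(E − V_b))/ℏ.
k = √(2 × 1 × 51.3) = 10.13.

k = 10.1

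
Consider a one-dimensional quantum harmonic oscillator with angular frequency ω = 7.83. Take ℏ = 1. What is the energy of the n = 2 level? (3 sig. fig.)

E = 19.6

The oscillator eigenvalues are E_n = ℏω(n + ½), so E_2 = 7.83 × 2.5 = 19.58.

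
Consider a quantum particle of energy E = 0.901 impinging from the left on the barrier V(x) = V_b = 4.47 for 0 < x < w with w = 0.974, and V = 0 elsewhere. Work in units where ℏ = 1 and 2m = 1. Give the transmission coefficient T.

T = 0.0640

Since E < V_b the interior solution is evanescent with decay constant κ = √(2m(V_b − E))/ℏ = 1.889.
κw = 1.840, sinh(κw) = 3.069.
The exact tunnelling result is T⁻¹ = 1 + V_b² sinh²(κw) / [4E(V_b − E)] = 15.63, so T = 0.0640.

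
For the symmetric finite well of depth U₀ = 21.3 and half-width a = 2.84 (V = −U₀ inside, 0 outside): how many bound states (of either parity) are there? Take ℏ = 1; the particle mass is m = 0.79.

N = 11

The dimensionless depth is z₀ = a√(2mU₀)/ℏ = 2.84 × √(33.65) = 16.48.
The even/odd transcendental equations gain one root per π/2 in z₀, giving N = 1 + ⌊2z₀/π⌋ = 1 + ⌊10.49⌋ = 11.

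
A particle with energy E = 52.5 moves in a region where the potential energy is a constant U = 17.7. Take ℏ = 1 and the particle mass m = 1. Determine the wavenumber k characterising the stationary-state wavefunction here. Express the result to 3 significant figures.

k = 8.34

With E > U the solution is oscillatory, ψ ∝ e^{±ikx} with k = √(2m(E − U))/ℏ.
k = √(2 × 1 × 34.8) = 8.343.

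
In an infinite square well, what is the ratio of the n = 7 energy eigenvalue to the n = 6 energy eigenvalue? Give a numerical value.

1.36111

Since E_n ∝ n², the ratio is (7/6)² = 1.36111.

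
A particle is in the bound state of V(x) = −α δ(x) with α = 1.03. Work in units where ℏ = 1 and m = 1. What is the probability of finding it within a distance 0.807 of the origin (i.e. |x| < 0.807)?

P = 0.810

The normalised bound state is ψ = √κ e^{−κ|x|} with κ = mα/ℏ² = 1.030.
P(|x| < d) = ∫_{−d}^{d} κ e^{−2κ|x|} dx = 1 − e^{−2κd} = 1 − e^{−1.662} = 0.8103.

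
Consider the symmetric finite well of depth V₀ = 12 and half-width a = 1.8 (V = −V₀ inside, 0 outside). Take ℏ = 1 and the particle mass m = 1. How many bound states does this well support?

Define the well-strength parameter z₀ = (a/ℏ)√(2mV₀) = 1.8 × √(2·1·12) = 8.818.
The even/odd transcendental equations gain one root per π/2 in z₀, giving N = 1 + ⌊2z₀/π⌋ = 1 + ⌊5.614⌋ = 6.

N = 6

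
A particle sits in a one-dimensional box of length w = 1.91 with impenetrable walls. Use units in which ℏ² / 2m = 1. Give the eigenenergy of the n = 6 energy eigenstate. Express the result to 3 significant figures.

The infinite-well eigenfunctions ψ_n = √(2/w) sin(nπx/w) vanish at both walls, giving E_n = n²π²ℏ²/(2mw²).
E_6 = 6² × π² / (2 × 0.5 × 1.91²) = 97.39.

E = 97.4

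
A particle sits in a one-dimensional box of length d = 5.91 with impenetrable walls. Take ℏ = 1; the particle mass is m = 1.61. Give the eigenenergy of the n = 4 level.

The infinite-well eigenfunctions ψ_n = √(2/d) sin(nπx/d) vanish at both walls, giving E_n = n²π²ℏ²/(2md²).
E_4 = 4² × π² / (2 × 1.61 × 5.91²) = 1.404.

E = 1.40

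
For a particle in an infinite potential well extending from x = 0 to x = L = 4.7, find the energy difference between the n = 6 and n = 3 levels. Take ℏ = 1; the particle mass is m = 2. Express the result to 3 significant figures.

ΔE = 3.02

E_n = n²π²ℏ²/(2mL²), so ΔE = (6² − 3²) π²ℏ²/(2mL²).
ΔE = 27 × π² / (2 × 2 × 4.7²) = 3.016.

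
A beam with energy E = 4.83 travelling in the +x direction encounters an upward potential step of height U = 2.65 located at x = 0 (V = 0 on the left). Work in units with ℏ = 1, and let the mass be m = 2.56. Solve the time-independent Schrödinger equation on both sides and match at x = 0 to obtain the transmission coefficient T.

On each side the TISE gives plane waves with k = √(2m(E − V))/ℏ: k₁ = √(2·2.56·4.83) = 4.973, k₂ = √(2·2.56·2.18) = 3.341.
Continuity of ψ and ψ′ at the step yields the reflection amplitude r = (k₁ − k₂)/(k₁ + k₂) = 0.1963; thus R = |r|² = 0.03853, T = 0.9615.

T = 0.961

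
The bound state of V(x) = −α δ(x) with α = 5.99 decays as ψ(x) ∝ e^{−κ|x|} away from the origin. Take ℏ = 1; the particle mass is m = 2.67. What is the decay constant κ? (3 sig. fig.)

Integrating the TISE across x = 0 gives the cusp condition ψ'(0⁺) − ψ'(0⁻) = −(2mα/ℏ²)ψ(0).
With ψ ∝ e^{−κ|x|} this yields −2κ = −2mα/ℏ², so κ = mα/ℏ² = 15.99.

κ = 16.0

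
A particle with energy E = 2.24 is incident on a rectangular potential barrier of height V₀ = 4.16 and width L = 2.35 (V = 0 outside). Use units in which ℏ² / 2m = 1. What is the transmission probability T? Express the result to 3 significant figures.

E < V₀: inside the barrier ψ ∝ e^{±κx} with κ = √(2m(V₀ − E))/ℏ = 1.386.
κL = 3.256, sinh(κL) = 12.96.
Matching ψ, ψ′ at both faces gives T = [1 + V₀² sinh²(κL) / (4E(V₀ − E))]⁻¹ = 1/169.9 = 0.00589.

T = 0.00589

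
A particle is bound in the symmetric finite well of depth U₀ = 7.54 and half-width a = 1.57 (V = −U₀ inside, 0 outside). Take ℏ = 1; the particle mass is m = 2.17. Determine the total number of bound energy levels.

Define the well-strength parameter z₀ = (a/ℏ)√(2mU₀) = 1.57 × √(2·2.17·7.54) = 8.981.
The even/odd transcendental equations gain one root per π/2 in z₀, giving N = 1 + ⌊2z₀/π⌋ = 1 + ⌊5.718⌋ = 6.

N = 6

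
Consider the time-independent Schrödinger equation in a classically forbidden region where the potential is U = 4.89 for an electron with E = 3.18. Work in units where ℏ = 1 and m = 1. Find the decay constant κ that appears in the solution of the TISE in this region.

Since E < U the TISE in this region is ψ'' = κ²ψ with κ = √(2m(U − E))/ℏ.
κ = √(2 × 1 × 1.71) = 1.849.

κ = 1.85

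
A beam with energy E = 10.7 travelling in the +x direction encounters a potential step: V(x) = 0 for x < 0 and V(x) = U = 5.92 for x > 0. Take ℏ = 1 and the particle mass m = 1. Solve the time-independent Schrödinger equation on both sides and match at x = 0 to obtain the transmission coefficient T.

T = 0.960

On each side the TISE gives plane waves with k = √(2m(E − V))/ℏ: k₁ = √(2·1·10.7) = 4.626, k₂ = √(2·1·4.78) = 3.092.
Matching ψ and ψ′ at x = 0 gives r = (k₁ − k₂)/(k₁ + k₂), so R = r² = 0.03951 and T = 1 − R = 0.9605.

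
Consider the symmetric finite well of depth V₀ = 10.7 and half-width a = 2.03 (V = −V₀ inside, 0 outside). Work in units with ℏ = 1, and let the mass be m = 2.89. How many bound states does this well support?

Define the well-strength parameter z₀ = (a/ℏ)√(2mV₀) = 2.03 × √(2·2.89·10.7) = 15.96.
The even/odd transcendental equations gain one root per π/2 in z₀, giving N = 1 + ⌊2z₀/π⌋ = 1 + ⌊10.16⌋ = 11.

N = 11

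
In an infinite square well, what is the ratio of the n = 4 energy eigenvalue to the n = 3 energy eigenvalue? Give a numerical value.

1.77778

E_n = n²π²ℏ²/(2mL²) so the ratio is n₂²/n₁² = 16/9 = 1.77778.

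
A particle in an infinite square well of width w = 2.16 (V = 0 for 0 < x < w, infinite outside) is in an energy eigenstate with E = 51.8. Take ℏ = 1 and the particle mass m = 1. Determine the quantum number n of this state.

From E_n = n²π²ℏ²/(2mw²) invert to n = √(2mw²E)/(πℏ).
n = (2.16/π) × √(2 × 1 × 51.8) = 6.998 → n = 7.

n = 7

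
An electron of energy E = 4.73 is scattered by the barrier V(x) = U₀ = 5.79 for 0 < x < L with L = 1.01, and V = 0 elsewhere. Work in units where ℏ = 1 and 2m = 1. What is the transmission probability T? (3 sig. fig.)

T = 0.281

Since E < U₀ the interior solution is evanescent with decay constant κ = √(2m(U₀ − E))/ℏ = 1.030.
κL = 1.040, sinh(κL) = 1.238.
The exact tunnelling result is T⁻¹ = 1 + U₀² sinh²(κL) / [4E(U₀ − E)] = 3.561, so T = 0.281.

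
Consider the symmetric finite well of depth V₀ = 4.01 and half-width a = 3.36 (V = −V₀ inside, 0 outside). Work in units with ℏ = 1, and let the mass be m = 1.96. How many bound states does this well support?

Define the well-strength parameter z₀ = (a/ℏ)√(2mV₀) = 3.36 × √(2·1.96·4.01) = 13.32.
The even/odd transcendental equations gain one root per π/2 in z₀, giving N = 1 + ⌊2z₀/π⌋ = 1 + ⌊8.481⌋ = 9.

N = 9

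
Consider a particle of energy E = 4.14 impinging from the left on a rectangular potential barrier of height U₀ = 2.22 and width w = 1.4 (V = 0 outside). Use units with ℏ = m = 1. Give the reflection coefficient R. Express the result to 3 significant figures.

Above the barrier the interior wavenumber is k₂ = √(2m(E − U₀))/ℏ = 1.960, giving phase k₂w = 2.743.
T = [1 + U₀² sin²(k₂w) / (4E(E − U₀))]⁻¹ = 1/1.023 = 0.977.
R = 1 − T = 0.0228.

R = 0.0228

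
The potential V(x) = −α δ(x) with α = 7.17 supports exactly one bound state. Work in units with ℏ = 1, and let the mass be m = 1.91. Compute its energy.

E = -49.1

The bound state is ψ(x) = √κ e^{−κ|x|}. The derivative jump ψ'(0⁺) − ψ'(0⁻) = −(2mα/ℏ²)ψ(0) fixes κ = mα/ℏ² = 13.69.
Then E = −ℏ²κ²/(2m) = −mα²/(2ℏ²) = -49.10.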